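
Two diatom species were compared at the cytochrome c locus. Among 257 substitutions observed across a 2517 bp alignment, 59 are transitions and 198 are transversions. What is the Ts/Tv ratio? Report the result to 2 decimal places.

0.30

R = 59/198 = 0.297979… ≈ 0.30 (to 2 d.p.).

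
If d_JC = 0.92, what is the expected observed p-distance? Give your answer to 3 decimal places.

p = (3/4)(1 − e^(−4d/3)) = 0.75 × (1 − e^(-1.226667)) = 0.75 × (1 − 0.293268) = 0.530049.

0.530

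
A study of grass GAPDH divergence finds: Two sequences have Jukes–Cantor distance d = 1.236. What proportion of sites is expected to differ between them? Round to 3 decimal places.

0.606

p = (3/4)(1 − e^(−4d/3)) = 0.75 × (1 − e^(-1.648)) = 0.75 × (1 − 0.192434) = 0.605675.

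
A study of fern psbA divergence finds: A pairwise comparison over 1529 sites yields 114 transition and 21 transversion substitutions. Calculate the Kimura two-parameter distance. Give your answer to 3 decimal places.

P = 114/1529 ≈ 0.074559 and Q = 21/1529 ≈ 0.013734.
Under the Kimura two-parameter model, d = −½ ln(1 − 2P − Q) − ¼ ln(1 − 2Q).
1 − 2P − Q = 0.837148, giving −½ ln(0.837148) = 0.088877.
1 − 2Q = 0.972532, giving −¼ ln(0.972532) = 0.006963.
d = 0.088877 + 0.006963 = 0.095840.

0.096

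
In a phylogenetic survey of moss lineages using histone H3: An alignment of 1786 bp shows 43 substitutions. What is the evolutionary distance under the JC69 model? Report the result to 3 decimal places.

0.024

p = 43/1786 ≈ 0.024076.
d = −(3/4) ln(1 − 4p/3) = −0.75 ln(1 − 0.032101) = −0.75 ln(0.967899)
  = −0.75 × (-0.032628) = 0.024471 substitutions/site.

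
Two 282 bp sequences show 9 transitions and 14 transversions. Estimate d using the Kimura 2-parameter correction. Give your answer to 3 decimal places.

P = 9/282 ≈ 0.031915 and Q = 14/282 ≈ 0.049645.
Under the Kimura two-parameter model, d = −½ ln(1 − 2P − Q) − ¼ ln(1 − 2Q).
1 − 2P − Q = 0.886525, giving −½ ln(0.886525) = 0.060223.
1 − 2Q = 0.90071, giving −¼ ln(0.90071) = 0.026143.
d = 0.060223 + 0.026143 = 0.086366.

0.086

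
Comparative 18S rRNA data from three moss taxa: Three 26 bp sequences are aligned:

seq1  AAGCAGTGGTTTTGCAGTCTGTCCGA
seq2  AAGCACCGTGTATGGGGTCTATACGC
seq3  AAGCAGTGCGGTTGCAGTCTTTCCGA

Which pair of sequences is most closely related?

seq1–seq2: 10/26 differ, p = 0.385, d = 0.539.
seq1–seq3: 4/26 differ, p = 0.154, d = 0.172.
seq2–seq3: 10/26 differ, p = 0.385, d = 0.539.
The smallest distance is between seq1 and seq3.

seq1 and seq3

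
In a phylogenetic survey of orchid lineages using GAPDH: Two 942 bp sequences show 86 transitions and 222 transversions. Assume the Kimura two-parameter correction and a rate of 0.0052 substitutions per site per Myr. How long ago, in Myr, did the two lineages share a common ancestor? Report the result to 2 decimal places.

41.37

P = 86/942 ≈ 0.091295 and Q = 222/942 ≈ 0.235669.
Under the Kimura two-parameter model, d = −½ ln(1 − 2P − Q) − ¼ ln(1 − 2Q).
1 − 2P − Q = 0.581741, giving −½ ln(0.581741) = 0.270865.
1 − 2Q = 0.528662, giving −¼ ln(0.528662) = 0.159351.
d = 0.270865 + 0.159351 = 0.430216.
Under a molecular clock d = 2μt, so t = d/(2μ) = 0.430216 / (2 × 0.0052) = 41.37 Myr.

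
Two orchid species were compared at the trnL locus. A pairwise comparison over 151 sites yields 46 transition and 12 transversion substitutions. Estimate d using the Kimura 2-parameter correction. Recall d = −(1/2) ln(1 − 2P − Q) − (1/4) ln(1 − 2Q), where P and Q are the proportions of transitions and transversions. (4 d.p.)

0.6268

P = 46/151 ≈ 0.304636 and Q = 12/151 ≈ 0.07947.
Under the Kimura two-parameter model, d = −½ ln(1 − 2P − Q) − ¼ ln(1 − 2Q).
1 − 2P − Q = 0.311258, giving −½ ln(0.311258) = 0.583567.
1 − 2Q = 0.84106, giving −¼ ln(0.84106) = 0.043273.
d = 0.583567 + 0.043273 = 0.626840.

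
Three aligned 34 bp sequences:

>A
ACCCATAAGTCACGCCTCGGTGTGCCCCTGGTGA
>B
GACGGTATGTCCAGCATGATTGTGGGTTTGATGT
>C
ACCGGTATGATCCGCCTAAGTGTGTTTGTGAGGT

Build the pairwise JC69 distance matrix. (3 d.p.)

d(A,B) = 0.824, d(A,C) = 0.665, d(B,C) = 0.477

A–B: 17/34 sites differ → p = 0.5, d = −0.75 ln(1 − 0.666667) = 0.823960 ≈ 0.824.
A–C: 15/34 sites differ → p ≈ 0.441176, d = −0.75 ln(1 − 0.588235) = 0.665477 ≈ 0.665.
B–C: 12/34 sites differ → p ≈ 0.352941, d = −0.75 ln(1 − 0.470588) = 0.476991 ≈ 0.477.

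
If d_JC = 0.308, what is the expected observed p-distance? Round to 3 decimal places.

0.253

p = (3/4)(1 − e^(−4d/3)) = 0.75 × (1 − e^(-0.410667)) = 0.75 × (1 − 0.663208) = 0.252594.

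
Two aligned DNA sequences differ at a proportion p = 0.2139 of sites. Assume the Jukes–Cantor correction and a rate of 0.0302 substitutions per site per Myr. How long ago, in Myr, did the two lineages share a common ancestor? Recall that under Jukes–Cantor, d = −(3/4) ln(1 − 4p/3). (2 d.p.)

4.17

d = −(3/4) ln(1 − 4p/3) = −0.75 ln(1 − 0.2852) = −0.75 ln(0.7148)
  = −0.75 × (-0.335752) = 0.251814 substitutions/site.
Under a molecular clock d = 2μt, so t = d/(2μ) = 0.251814 / (2 × 0.0302) = 4.17 Myr.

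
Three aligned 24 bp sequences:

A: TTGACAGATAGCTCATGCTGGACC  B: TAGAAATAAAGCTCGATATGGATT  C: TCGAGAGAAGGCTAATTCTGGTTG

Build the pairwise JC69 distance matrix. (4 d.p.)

d(A,B) = 0.6082, d(A,C) = 0.5199, d(B,C) = 0.6082

A–B: 10/24 sites differ → p ≈ 0.416667, d = −0.75 ln(1 − 0.555556) = 0.608198 ≈ 0.6082.
A–C: 9/24 sites differ → p = 0.375, d = −0.75 ln(1 − 0.5) = 0.519860 ≈ 0.5199.
B–C: 10/24 sites differ → p ≈ 0.416667, d = −0.75 ln(1 − 0.555556) = 0.608198 ≈ 0.6082.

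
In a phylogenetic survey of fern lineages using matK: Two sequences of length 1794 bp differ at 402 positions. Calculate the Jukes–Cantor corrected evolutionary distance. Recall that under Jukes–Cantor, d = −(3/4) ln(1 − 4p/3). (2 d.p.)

0.27

p = 402/1794 ≈ 0.22408.
d = −(3/4) ln(1 − 4p/3) = −0.75 ln(1 − 0.298773) = −0.75 ln(0.701227)
  = −0.75 × (-0.354924) = 0.266193 substitutions/site.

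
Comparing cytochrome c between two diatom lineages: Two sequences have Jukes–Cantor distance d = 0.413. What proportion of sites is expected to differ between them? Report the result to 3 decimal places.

0.318

p = (3/4)(1 − e^(−4d/3)) = 0.75 × (1 − e^(-0.550667)) = 0.75 × (1 − 0.576565) = 0.317576.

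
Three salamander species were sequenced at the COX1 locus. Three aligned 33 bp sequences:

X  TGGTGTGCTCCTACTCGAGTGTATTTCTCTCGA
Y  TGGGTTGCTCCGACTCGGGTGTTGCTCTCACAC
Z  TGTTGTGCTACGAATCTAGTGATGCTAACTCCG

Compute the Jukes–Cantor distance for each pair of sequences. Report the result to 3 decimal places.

d(X,Y) = 0.388, d(X,Z) = 0.559, d(Y,Z) = 0.559

X–Y: 10/33 sites differ → p ≈ 0.30303, d = −0.75 ln(1 − 0.40404) = 0.388186 ≈ 0.388.
X–Z: 13/33 sites differ → p ≈ 0.393939, d = −0.75 ln(1 − 0.525252) = 0.558728 ≈ 0.559.
Y–Z: 13/33 sites differ → p ≈ 0.393939, d = −0.75 ln(1 − 0.525252) = 0.558728 ≈ 0.559.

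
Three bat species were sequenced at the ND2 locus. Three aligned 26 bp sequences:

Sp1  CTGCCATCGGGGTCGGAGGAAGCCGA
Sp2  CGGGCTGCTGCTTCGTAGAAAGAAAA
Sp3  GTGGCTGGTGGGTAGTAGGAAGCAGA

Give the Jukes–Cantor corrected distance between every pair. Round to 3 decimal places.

d(Sp1,Sp2) = 0.717, d(Sp1,Sp3) = 0.464, d(Sp2,Sp3) = 0.464

Sp1–Sp2: 12/26 sites differ → p ≈ 0.461538, d = −0.75 ln(1 − 0.615384) = 0.716632 ≈ 0.717.
Sp1–Sp3: 9/26 sites differ → p ≈ 0.346154, d = −0.75 ln(1 − 0.461539) = 0.464280 ≈ 0.464.
Sp2–Sp3: 9/26 sites differ → p ≈ 0.346154, d = −0.75 ln(1 − 0.461539) = 0.464280 ≈ 0.464.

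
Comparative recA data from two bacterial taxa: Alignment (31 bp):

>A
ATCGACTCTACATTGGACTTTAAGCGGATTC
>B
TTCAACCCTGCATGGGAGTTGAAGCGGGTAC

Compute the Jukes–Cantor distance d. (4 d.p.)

0.3672

The sequences differ at 9 of 31 sites (1, 4, 7, 10, 14, 18, 21, 28, 30), so p = 9/31 ≈ 0.290323.
d = −(3/4) ln(1 − 4p/3) = −0.75 ln(1 − 0.387097) = −0.75 ln(0.612903)
  = −0.75 × (-0.489549) = 0.367162 substitutions/site.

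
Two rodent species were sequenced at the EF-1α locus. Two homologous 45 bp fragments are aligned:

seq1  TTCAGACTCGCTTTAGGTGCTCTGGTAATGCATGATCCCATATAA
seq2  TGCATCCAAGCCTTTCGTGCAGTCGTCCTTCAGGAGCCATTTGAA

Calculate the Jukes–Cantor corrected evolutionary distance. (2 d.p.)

0.67

The sequences differ at 20 of 45 sites, so p = 20/45 ≈ 0.444444.
d = −(3/4) ln(1 − 4p/3) = −0.75 ln(1 − 0.592592) = −0.75 ln(0.407408)
  = −0.75 × (-0.897940) = 0.673455 substitutions/site.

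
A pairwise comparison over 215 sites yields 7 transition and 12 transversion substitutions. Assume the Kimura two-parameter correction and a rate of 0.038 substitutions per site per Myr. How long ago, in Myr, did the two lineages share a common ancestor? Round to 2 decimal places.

P = 7/215 ≈ 0.032558 and Q = 12/215 ≈ 0.055814.
Under the Kimura two-parameter model, d = −½ ln(1 − 2P − Q) − ¼ ln(1 − 2Q).
1 − 2P − Q = 0.87907, giving −½ ln(0.87907) = 0.064445.
1 − 2Q = 0.888372, giving −¼ ln(0.888372) = 0.029591.
d = 0.064445 + 0.029591 = 0.094036.
Under a molecular clock d = 2μt, so t = d/(2μ) = 0.094036 / (2 × 0.038) = 1.24 Myr.

1.24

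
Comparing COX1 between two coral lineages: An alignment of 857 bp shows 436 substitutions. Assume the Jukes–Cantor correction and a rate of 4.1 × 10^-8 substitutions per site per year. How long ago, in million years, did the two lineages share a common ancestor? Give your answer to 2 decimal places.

p = 436/857 ≈ 0.508751.
d = −(3/4) ln(1 − 4p/3) = −0.75 ln(1 − 0.678335) = −0.75 ln(0.321665)
  = −0.75 × (-1.134245) = 0.850684 substitutions/site.
Under a molecular clock d = 2μt, so t = d/(2μ) = 0.850684 / (2 × 4.1 × 10^-8) = 10.37 million years.

10.37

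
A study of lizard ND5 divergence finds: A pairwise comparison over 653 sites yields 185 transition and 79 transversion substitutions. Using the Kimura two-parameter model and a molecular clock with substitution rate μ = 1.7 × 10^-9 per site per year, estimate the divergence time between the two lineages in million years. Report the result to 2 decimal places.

191.47

P = 185/653 ≈ 0.283308 and Q = 79/653 ≈ 0.12098.
Under the Kimura two-parameter model, d = −½ ln(1 − 2P − Q) − ¼ ln(1 − 2Q).
1 − 2P − Q = 0.312404, giving −½ ln(0.312404) = 0.581729.
1 − 2Q = 0.75804, giving −¼ ln(0.75804) = 0.069255.
d = 0.581729 + 0.069255 = 0.650984.
Under a molecular clock d = 2μt, so t = d/(2μ) = 0.650984 / (2 × 1.7 × 10^-9) = 191.47 million years.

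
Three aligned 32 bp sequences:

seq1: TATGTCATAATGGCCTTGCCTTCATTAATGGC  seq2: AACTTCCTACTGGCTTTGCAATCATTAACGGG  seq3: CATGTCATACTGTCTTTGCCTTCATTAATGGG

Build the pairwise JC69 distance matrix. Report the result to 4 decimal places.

seq1–seq2: 10/32 sites differ → p = 0.3125, d = −0.75 ln(1 − 0.416667) = 0.404248 ≈ 0.4042.
seq1–seq3: 5/32 sites differ → p = 0.15625, d = −0.75 ln(1 − 0.208333) = 0.175211 ≈ 0.1752.
seq2–seq3: 8/32 sites differ → p = 0.25, d = −0.75 ln(1 − 0.333333) = 0.304098 ≈ 0.3041.

d(seq1,seq2) = 0.4042, d(seq1,seq3) = 0.1752, d(seq2,seq3) = 0.3041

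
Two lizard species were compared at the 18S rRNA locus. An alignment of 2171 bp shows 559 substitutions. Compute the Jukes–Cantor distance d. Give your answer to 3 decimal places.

0.315

p = 559/2171 ≈ 0.257485.
d = −(3/4) ln(1 − 4p/3) = −0.75 ln(1 − 0.343313) = −0.75 ln(0.656687)
  = −0.75 × (-0.420548) = 0.315411 substitutions/site.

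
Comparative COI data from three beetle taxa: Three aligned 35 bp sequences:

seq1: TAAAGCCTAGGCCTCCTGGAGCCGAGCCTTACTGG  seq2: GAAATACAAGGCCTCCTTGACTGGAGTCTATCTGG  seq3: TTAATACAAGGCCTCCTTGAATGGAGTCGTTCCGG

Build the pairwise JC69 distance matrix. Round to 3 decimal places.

d(seq1,seq2) = 0.407, d(seq1,seq3) = 0.458, d(seq2,seq3) = 0.195

seq1–seq2: 11/35 sites differ → p ≈ 0.314286, d = −0.75 ln(1 − 0.419048) = 0.407315 ≈ 0.407.
seq1–seq3: 12/35 sites differ → p ≈ 0.342857, d = −0.75 ln(1 − 0.457143) = 0.458182 ≈ 0.458.
seq2–seq3: 6/35 sites differ → p ≈ 0.171429, d = −0.75 ln(1 − 0.228572) = 0.194634 ≈ 0.195.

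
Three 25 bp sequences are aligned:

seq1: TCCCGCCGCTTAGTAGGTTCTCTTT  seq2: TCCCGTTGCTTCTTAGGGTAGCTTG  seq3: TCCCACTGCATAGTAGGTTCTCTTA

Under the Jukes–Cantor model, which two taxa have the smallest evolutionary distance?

seq1–seq2: 8/25 differ, p = 0.320, d = 0.417.
seq1–seq3: 4/25 differ, p = 0.160, d = 0.180.
seq2–seq3: 9/25 differ, p = 0.360, d = 0.490.
The smallest distance is between seq1 and seq3.

seq1 and seq3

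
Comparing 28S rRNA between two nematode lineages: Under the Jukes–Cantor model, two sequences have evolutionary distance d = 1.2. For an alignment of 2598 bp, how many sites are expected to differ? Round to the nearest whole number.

Invert JC69: p = (3/4)(1 − e^(−4d/3)) = 0.75 × (1 − e^(-1.6)) = 0.75 × (1 − 0.201897) = 0.598577.
Expected differing sites = pL ≈ 0.598577 × 2598 = 1555.103046 ≈ 1555.

1555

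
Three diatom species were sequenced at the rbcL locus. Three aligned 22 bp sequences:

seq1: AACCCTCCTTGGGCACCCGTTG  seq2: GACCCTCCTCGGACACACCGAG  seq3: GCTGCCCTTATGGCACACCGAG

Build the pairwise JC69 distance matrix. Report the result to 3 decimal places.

seq1–seq2: 7/22 sites differ → p ≈ 0.318182, d = −0.75 ln(1 − 0.424243) = 0.414052 ≈ 0.414.
seq1–seq3: 12/22 sites differ → p ≈ 0.545455, d = −0.75 ln(1 − 0.727273) = 0.974463 ≈ 0.974.
seq2–seq3: 8/22 sites differ → p ≈ 0.363636, d = −0.75 ln(1 − 0.484848) = 0.497470 ≈ 0.497.

d(seq1,seq2) = 0.414, d(seq1,seq3) = 0.974, d(seq2,seq3) = 0.497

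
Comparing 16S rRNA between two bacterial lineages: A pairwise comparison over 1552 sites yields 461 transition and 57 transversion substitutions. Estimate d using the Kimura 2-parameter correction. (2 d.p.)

0.52

P = 461/1552 ≈ 0.297036 and Q = 57/1552 ≈ 0.036727.
Under the Kimura two-parameter model, d = −½ ln(1 − 2P − Q) − ¼ ln(1 − 2Q).
1 − 2P − Q = 0.369201, giving −½ ln(0.369201) = 0.498207.
1 − 2Q = 0.926546, giving −¼ ln(0.926546) = 0.019073.
d = 0.498207 + 0.019073 = 0.517280.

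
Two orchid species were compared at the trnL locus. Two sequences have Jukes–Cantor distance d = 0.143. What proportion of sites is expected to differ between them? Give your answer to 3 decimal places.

p = (3/4)(1 − e^(−4d/3)) = 0.75 × (1 − e^(-0.190667)) = 0.75 × (1 − 0.826408) = 0.130194.

0.130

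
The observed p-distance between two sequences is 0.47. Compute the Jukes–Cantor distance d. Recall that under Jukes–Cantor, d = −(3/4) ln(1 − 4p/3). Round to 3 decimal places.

0.739

d = −(3/4) ln(1 − 4p/3) = −0.75 ln(1 − 0.626667) = −0.75 ln(0.373333)
  = −0.75 × (-0.985284) = 0.738963 substitutions/site.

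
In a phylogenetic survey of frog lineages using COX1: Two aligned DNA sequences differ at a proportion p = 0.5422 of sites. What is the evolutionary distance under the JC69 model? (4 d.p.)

0.9626

d = −(3/4) ln(1 − 4p/3) = −0.75 ln(1 − 0.722933) = −0.75 ln(0.277067)
  = −0.75 × (-1.283496) = 0.962622 substitutions/site.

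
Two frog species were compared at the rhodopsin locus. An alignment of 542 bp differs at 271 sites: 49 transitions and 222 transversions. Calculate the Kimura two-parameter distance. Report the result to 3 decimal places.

P = 49/542 ≈ 0.090406 and Q = 222/542 ≈ 0.409594.
Under the Kimura two-parameter model, d = −½ ln(1 − 2P − Q) − ¼ ln(1 − 2Q).
1 − 2P − Q = 0.409594, giving −½ ln(0.409594) = 0.446294.
1 − 2Q = 0.180812, giving −¼ ln(0.180812) = 0.427574.
d = 0.446294 + 0.427574 = 0.873868.

0.874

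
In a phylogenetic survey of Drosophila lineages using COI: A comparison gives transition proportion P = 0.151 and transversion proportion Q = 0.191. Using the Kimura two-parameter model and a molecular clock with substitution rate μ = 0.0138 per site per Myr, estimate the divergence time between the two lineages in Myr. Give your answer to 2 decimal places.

16.66

Under the Kimura two-parameter model, d = −½ ln(1 − 2P − Q) − ¼ ln(1 − 2Q).
1 − 2P − Q = 0.507, giving −½ ln(0.507) = 0.339622.
1 − 2Q = 0.618, giving −¼ ln(0.618) = 0.120317.
d = 0.339622 + 0.120317 = 0.459939.
Under a molecular clock d = 2μt, so t = d/(2μ) = 0.459939 / (2 × 0.0138) = 16.66 Myr.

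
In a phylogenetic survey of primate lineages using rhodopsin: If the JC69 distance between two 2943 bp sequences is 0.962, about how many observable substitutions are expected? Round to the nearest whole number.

1595

Invert JC69: p = (3/4)(1 − e^(−4d/3)) = 0.75 × (1 − e^(-1.282667)) = 0.75 × (1 − 0.277297) = 0.542027.
Expected differing sites = pL ≈ 0.542027 × 2943 = 1595.185461 ≈ 1595.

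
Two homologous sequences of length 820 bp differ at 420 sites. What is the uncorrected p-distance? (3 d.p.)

p = 420/820 = 0.512195… ≈ 0.512 (to 3 d.p.).

0.512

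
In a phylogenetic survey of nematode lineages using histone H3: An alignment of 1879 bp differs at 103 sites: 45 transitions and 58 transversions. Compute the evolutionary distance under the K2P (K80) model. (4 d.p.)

P = 45/1879 ≈ 0.023949 and Q = 58/1879 ≈ 0.030867.
Under the Kimura two-parameter model, d = −½ ln(1 − 2P − Q) − ¼ ln(1 − 2Q).
1 − 2P − Q = 0.921235, giving −½ ln(0.921235) = 0.041020.
1 − 2Q = 0.938266, giving −¼ ln(0.938266) = 0.015930.
d = 0.041020 + 0.015930 = 0.056950.

0.0570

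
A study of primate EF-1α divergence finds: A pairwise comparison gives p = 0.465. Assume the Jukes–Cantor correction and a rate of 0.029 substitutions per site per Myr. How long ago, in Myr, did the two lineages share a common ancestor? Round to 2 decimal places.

12.51

d = −(3/4) ln(1 − 4p/3) = −0.75 ln(1 − 0.62) = −0.75 ln(0.38)
  = −0.75 × (-0.967584) = 0.725688 substitutions/site.
Under a molecular clock d = 2μt, so t = d/(2μ) = 0.725688 / (2 × 0.029) = 12.51 Myr.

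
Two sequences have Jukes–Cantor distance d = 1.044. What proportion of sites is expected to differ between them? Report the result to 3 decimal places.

p = (3/4)(1 − e^(−4d/3)) = 0.75 × (1 − e^(-1.392)) = 0.75 × (1 − 0.248578) = 0.563567.

0.564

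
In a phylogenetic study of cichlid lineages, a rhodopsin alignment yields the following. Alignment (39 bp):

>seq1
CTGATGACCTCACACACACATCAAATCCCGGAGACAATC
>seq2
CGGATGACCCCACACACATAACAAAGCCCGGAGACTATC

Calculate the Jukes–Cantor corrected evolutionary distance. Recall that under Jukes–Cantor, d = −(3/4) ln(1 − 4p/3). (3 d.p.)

0.172

The sequences differ at 6 of 39 sites (2, 10, 19, 21, 26, 36), so p = 6/39 ≈ 0.153846.
d = −(3/4) ln(1 − 4p/3) = −0.75 ln(1 − 0.205128) = −0.75 ln(0.794872)
  = −0.75 × (-0.229574) = 0.172181 substitutions/site.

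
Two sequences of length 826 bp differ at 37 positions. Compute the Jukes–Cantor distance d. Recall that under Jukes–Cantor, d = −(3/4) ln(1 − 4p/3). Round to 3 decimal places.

p = 37/826 ≈ 0.044794.
d = −(3/4) ln(1 − 4p/3) = −0.75 ln(1 − 0.059725) = −0.75 ln(0.940275)
  = −0.75 × (-0.061583) = 0.046187 substitutions/site.

0.046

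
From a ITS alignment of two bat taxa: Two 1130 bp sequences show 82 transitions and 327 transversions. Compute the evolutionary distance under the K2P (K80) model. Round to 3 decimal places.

P = 82/1130 ≈ 0.072566 and Q = 327/1130 ≈ 0.289381.
Under the Kimura two-parameter model, d = −½ ln(1 − 2P − Q) − ¼ ln(1 − 2Q).
1 − 2P − Q = 0.565487, giving −½ ln(0.565487) = 0.285034.
1 − 2Q = 0.421238, giving −¼ ln(0.421238) = 0.216139.
d = 0.285034 + 0.216139 = 0.501173.

0.501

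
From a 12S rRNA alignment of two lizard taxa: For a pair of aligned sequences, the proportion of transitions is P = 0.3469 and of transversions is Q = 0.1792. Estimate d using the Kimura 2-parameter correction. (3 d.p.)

1.143

Under the Kimura two-parameter model, d = −½ ln(1 − 2P − Q) − ¼ ln(1 − 2Q).
1 − 2P − Q = 0.127, giving −½ ln(0.127) = 1.031784.
1 − 2Q = 0.6416, giving −¼ ln(0.6416) = 0.110948.
d = 1.031784 + 0.110948 = 1.142732.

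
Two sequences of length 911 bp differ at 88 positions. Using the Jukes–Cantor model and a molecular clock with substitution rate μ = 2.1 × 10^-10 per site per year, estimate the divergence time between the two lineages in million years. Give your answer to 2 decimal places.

246.21

p = 88/911 ≈ 0.096597.
d = −(3/4) ln(1 − 4p/3) = −0.75 ln(1 − 0.128796) = −0.75 ln(0.871204)
  = −0.75 × (-0.137879) = 0.103409 substitutions/site.
Under a molecular clock d = 2μt, so t = d/(2μ) = 0.103409 / (2 × 2.1 × 10^-10) = 246.21 million years.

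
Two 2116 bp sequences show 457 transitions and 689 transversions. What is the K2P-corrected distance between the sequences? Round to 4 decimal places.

P = 457/2116 ≈ 0.215974 and Q = 689/2116 ≈ 0.325614.
Under the Kimura two-parameter model, d = −½ ln(1 − 2P − Q) − ¼ ln(1 − 2Q).
1 − 2P − Q = 0.242438, giving −½ ln(0.242438) = 0.708505.
1 − 2Q = 0.348772, giving −¼ ln(0.348772) = 0.263334.
d = 0.708505 + 0.263334 = 0.971839.

0.9718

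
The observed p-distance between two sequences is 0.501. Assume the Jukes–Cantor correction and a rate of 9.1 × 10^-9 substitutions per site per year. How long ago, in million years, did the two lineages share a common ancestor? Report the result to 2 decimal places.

45.44

d = −(3/4) ln(1 − 4p/3) = −0.75 ln(1 − 0.668) = −0.75 ln(0.332)
  = −0.75 × (-1.102620) = 0.826965 substitutions/site.
Under a molecular clock d = 2μt, so t = d/(2μ) = 0.826965 / (2 × 9.1 × 10^-9) = 45.44 million years.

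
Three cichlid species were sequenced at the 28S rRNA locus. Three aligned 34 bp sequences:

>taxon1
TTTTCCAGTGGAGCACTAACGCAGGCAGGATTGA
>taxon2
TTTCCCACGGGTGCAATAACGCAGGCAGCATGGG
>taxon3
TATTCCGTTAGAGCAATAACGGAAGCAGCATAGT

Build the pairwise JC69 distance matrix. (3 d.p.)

d(taxon1,taxon2) = 0.282, d(taxon1,taxon3) = 0.373, d(taxon2,taxon3) = 0.423

taxon1–taxon2: 8/34 sites differ → p ≈ 0.235294, d = −0.75 ln(1 − 0.313725) = 0.282358 ≈ 0.282.
taxon1–taxon3: 10/34 sites differ → p ≈ 0.294118, d = −0.75 ln(1 − 0.392157) = 0.373379 ≈ 0.373.
taxon2–taxon3: 11/34 sites differ → p ≈ 0.323529, d = −0.75 ln(1 − 0.431372) = 0.423397 ≈ 0.423.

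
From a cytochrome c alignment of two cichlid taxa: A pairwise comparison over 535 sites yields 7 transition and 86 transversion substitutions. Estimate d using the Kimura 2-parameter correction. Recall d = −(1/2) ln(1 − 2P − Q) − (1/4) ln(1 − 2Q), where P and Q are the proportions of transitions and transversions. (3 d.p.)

P = 7/535 ≈ 0.013084 and Q = 86/535 ≈ 0.160748.
Under the Kimura two-parameter model, d = −½ ln(1 − 2P − Q) − ¼ ln(1 − 2Q).
1 − 2P − Q = 0.813084, giving −½ ln(0.813084) = 0.103460.
1 − 2Q = 0.678504, giving −¼ ln(0.678504) = 0.096966.
d = 0.103460 + 0.096966 = 0.200426.

0.200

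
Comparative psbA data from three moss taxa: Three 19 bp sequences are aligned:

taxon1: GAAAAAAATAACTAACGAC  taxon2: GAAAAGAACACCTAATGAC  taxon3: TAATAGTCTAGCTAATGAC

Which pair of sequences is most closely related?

taxon1 and taxon2

taxon1–taxon2: 4/19 differ, p = 0.211, d = 0.247.
taxon1–taxon3: 7/19 differ, p = 0.368, d = 0.507.
taxon2–taxon3: 6/19 differ, p = 0.316, d = 0.410.
The smallest distance is between taxon1 and taxon2.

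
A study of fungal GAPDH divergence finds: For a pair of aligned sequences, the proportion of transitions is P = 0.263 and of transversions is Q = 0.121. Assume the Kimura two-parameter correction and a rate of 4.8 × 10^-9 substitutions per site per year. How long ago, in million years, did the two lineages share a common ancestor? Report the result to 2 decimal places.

Under the Kimura two-parameter model, d = −½ ln(1 − 2P − Q) − ¼ ln(1 − 2Q).
1 − 2P − Q = 0.353, giving −½ ln(0.353) = 0.520644.
1 − 2Q = 0.758, giving −¼ ln(0.758) = 0.069268.
d = 0.520644 + 0.069268 = 0.589912.
Under a molecular clock d = 2μt, so t = d/(2μ) = 0.589912 / (2 × 4.8 × 10^-9) = 61.45 million years.

61.45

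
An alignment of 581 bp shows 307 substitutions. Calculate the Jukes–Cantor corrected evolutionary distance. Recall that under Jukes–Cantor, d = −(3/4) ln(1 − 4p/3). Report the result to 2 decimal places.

p = 307/581 ≈ 0.528399.
d = −(3/4) ln(1 − 4p/3) = −0.75 ln(1 − 0.704532) = −0.75 ln(0.295468)
  = −0.75 × (-1.219195) = 0.914396 substitutions/site.

0.91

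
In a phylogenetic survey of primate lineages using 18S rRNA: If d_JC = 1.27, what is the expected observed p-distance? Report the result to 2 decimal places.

0.61

p = (3/4)(1 − e^(−4d/3)) = 0.75 × (1 − e^(-1.693333)) = 0.75 × (1 − 0.183906) = 0.612071.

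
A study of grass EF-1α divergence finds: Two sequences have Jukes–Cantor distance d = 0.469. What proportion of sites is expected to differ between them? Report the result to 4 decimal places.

0.3487

p = (3/4)(1 − e^(−4d/3)) = 0.75 × (1 − e^(-0.625333)) = 0.75 × (1 − 0.535083) = 0.348688.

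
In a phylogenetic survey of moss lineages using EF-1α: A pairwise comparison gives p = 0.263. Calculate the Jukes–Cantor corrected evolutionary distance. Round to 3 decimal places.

0.324

d = −(3/4) ln(1 − 4p/3) = −0.75 ln(1 − 0.350667) = −0.75 ln(0.649333)
  = −0.75 × (-0.431810) = 0.323858 substitutions/site.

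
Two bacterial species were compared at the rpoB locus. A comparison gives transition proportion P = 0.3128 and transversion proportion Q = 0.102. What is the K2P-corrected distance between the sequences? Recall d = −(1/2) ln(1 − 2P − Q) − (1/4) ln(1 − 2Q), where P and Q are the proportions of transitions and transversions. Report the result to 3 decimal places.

0.707

Under the Kimura two-parameter model, d = −½ ln(1 − 2P − Q) − ¼ ln(1 − 2Q).
1 − 2P − Q = 0.2724, giving −½ ln(0.2724) = 0.650242.
1 − 2Q = 0.796, giving −¼ ln(0.796) = 0.057039.
d = 0.650242 + 0.057039 = 0.707281.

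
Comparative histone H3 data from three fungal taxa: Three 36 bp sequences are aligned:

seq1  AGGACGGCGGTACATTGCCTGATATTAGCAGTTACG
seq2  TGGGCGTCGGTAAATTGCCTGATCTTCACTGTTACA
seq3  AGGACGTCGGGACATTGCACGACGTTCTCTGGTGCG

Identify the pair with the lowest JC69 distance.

seq1 and seq2

seq1–seq2: 9/36 differ, p = 0.250, d = 0.304.
seq1–seq3: 11/36 differ, p = 0.306, d = 0.392.
seq2–seq3: 12/36 differ, p = 0.333, d = 0.441.
The smallest distance is between seq1 and seq2.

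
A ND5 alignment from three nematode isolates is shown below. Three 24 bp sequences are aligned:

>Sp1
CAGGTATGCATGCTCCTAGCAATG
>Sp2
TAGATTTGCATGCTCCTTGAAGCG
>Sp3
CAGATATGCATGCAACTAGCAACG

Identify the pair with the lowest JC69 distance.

Sp1–Sp2: 7/24 differ, p = 0.292, d = 0.369.
Sp1–Sp3: 4/24 differ, p = 0.167, d = 0.188.
Sp2–Sp3: 7/24 differ, p = 0.292, d = 0.369.
The smallest distance is between Sp1 and Sp3.

Sp1 and Sp3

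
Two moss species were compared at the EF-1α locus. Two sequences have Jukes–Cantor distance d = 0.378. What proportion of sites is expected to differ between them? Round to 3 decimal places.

p = (3/4)(1 − e^(−4d/3)) = 0.75 × (1 − e^(-0.504)) = 0.75 × (1 − 0.604109) = 0.296918.

0.297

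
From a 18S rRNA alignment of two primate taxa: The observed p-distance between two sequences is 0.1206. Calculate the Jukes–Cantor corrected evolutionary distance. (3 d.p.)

d = −(3/4) ln(1 − 4p/3) = −0.75 ln(1 − 0.1608) = −0.75 ln(0.8392)
  = −0.75 × (-0.175306) = 0.131480 substitutions/site.

0.131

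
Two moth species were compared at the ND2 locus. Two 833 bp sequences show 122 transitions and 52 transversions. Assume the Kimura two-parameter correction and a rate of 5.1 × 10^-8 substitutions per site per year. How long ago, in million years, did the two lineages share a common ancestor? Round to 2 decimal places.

2.48

P = 122/833 ≈ 0.146459 and Q = 52/833 ≈ 0.062425.
Under the Kimura two-parameter model, d = −½ ln(1 − 2P − Q) − ¼ ln(1 − 2Q).
1 − 2P − Q = 0.644657, giving −½ ln(0.644657) = 0.219518.
1 − 2Q = 0.87515, giving −¼ ln(0.87515) = 0.033340.
d = 0.219518 + 0.033340 = 0.252858.
Under a molecular clock d = 2μt, so t = d/(2μ) = 0.252858 / (2 × 5.1 × 10^-8) = 2.48 million years.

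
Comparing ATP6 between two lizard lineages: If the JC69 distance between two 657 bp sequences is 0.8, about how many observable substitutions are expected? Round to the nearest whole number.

Invert JC69: p = (3/4)(1 − e^(−4d/3)) = 0.75 × (1 − e^(-1.066667)) = 0.75 × (1 − 0.344154) = 0.491885.
Expected differing sites = pL ≈ 0.491885 × 657 = 323.168445 ≈ 323.

323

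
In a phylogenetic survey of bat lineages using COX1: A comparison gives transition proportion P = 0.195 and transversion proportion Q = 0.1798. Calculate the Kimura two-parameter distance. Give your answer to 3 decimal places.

Under the Kimura two-parameter model, d = −½ ln(1 − 2P − Q) − ¼ ln(1 − 2Q).
1 − 2P − Q = 0.4302, giving −½ ln(0.4302) = 0.421753.
1 − 2Q = 0.6404, giving −¼ ln(0.6404) = 0.111416.
d = 0.421753 + 0.111416 = 0.533169.

0.533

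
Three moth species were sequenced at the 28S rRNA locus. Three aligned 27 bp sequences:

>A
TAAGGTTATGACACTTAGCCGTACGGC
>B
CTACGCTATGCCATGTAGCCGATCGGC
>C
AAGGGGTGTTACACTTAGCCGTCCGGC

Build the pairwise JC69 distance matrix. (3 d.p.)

A–B: 9/27 sites differ → p ≈ 0.333333, d = −0.75 ln(1 − 0.444444) = 0.440839 ≈ 0.441.
A–C: 6/27 sites differ → p ≈ 0.222222, d = −0.75 ln(1 − 0.296296) = 0.263548 ≈ 0.264.
B–C: 12/27 sites differ → p ≈ 0.444444, d = −0.75 ln(1 − 0.592592) = 0.673455 ≈ 0.673.

d(A,B) = 0.441, d(A,C) = 0.264, d(B,C) = 0.673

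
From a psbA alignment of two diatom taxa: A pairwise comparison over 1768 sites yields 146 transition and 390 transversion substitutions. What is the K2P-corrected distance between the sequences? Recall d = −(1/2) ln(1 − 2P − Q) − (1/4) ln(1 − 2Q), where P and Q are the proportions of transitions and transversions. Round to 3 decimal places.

P = 146/1768 ≈ 0.082579 and Q = 390/1768 ≈ 0.220588.
Under the Kimura two-parameter model, d = −½ ln(1 − 2P − Q) − ¼ ln(1 − 2Q).
1 − 2P − Q = 0.614254, giving −½ ln(0.614254) = 0.243673.
1 − 2Q = 0.558824, giving −¼ ln(0.558824) = 0.145480.
d = 0.243673 + 0.145480 = 0.389153.

0.389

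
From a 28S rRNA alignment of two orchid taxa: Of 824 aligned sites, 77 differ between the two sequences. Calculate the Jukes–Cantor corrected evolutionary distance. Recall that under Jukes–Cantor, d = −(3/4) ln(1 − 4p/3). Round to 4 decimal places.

p = 77/824 ≈ 0.093447.
d = −(3/4) ln(1 − 4p/3) = −0.75 ln(1 − 0.124596) = −0.75 ln(0.875404)
  = −0.75 × (-0.133070) = 0.099803 substitutions/site.

0.0998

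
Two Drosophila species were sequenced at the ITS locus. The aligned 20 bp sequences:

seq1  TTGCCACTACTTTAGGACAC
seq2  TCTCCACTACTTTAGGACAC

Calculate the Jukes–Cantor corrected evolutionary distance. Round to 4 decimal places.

The sequences differ at 2 of 20 sites (2, 3), so p = 2/20 = 0.1.
d = −(3/4) ln(1 − 4p/3) = −0.75 ln(1 − 0.133333) = −0.75 ln(0.866667)
  = −0.75 × (-0.143100) = 0.107325 substitutions/site.

0.1073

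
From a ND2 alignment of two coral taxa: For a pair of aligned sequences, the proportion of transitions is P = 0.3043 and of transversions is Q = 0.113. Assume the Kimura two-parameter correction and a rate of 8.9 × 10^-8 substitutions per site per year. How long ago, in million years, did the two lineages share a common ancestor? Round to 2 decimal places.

Under the Kimura two-parameter model, d = −½ ln(1 − 2P − Q) − ¼ ln(1 − 2Q).
1 − 2P − Q = 0.2784, giving −½ ln(0.2784) = 0.639348.
1 − 2Q = 0.774, giving −¼ ln(0.774) = 0.064046.
d = 0.639348 + 0.064046 = 0.703394.
Under a molecular clock d = 2μt, so t = d/(2μ) = 0.703394 / (2 × 8.9 × 10^-8) = 3.95 million years.

3.95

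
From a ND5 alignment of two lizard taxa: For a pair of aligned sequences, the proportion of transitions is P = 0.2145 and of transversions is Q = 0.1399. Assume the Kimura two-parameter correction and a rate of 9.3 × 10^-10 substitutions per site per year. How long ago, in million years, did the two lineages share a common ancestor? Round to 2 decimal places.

Under the Kimura two-parameter model, d = −½ ln(1 − 2P − Q) − ¼ ln(1 − 2Q).
1 − 2P − Q = 0.4311, giving −½ ln(0.4311) = 0.420708.
1 − 2Q = 0.7202, giving −¼ ln(0.7202) = 0.082057.
d = 0.420708 + 0.082057 = 0.502765.
Under a molecular clock d = 2μt, so t = d/(2μ) = 0.502765 / (2 × 9.3 × 10^-10) = 270.30 million years.

270.30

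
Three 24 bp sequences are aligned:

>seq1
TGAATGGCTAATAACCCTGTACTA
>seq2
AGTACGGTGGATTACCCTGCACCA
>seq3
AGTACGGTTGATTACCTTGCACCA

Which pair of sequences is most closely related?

seq1–seq2: 9/24 differ, p = 0.375, d = 0.520.
seq1–seq3: 9/24 differ, p = 0.375, d = 0.520.
seq2–seq3: 2/24 differ, p = 0.083, d = 0.088.
The smallest distance is between seq2 and seq3.

seq2 and seq3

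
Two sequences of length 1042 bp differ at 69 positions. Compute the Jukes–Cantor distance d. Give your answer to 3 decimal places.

p = 69/1042 ≈ 0.066219.
d = −(3/4) ln(1 − 4p/3) = −0.75 ln(1 − 0.088292) = −0.75 ln(0.911708)
  = −0.75 × (-0.092436) = 0.069327 substitutions/site.

0.069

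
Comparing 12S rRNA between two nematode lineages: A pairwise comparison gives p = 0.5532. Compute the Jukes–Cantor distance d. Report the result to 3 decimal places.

d = −(3/4) ln(1 − 4p/3) = −0.75 ln(1 − 0.7376) = −0.75 ln(0.2624)
  = −0.75 × (-1.337885) = 1.003414 substitutions/site.

1.003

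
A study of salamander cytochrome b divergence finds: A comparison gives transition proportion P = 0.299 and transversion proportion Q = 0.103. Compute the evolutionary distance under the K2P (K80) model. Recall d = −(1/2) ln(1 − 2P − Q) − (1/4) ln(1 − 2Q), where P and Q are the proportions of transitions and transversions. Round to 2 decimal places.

0.66

Under the Kimura two-parameter model, d = −½ ln(1 − 2P − Q) − ¼ ln(1 − 2Q).
1 − 2P − Q = 0.299, giving −½ ln(0.299) = 0.603656.
1 − 2Q = 0.794, giving −¼ ln(0.794) = 0.057668.
d = 0.603656 + 0.057668 = 0.661324.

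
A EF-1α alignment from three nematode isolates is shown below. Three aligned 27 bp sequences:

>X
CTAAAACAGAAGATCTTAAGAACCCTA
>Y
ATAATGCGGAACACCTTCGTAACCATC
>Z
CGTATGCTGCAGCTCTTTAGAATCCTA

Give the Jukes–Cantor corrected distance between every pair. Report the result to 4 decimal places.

d(X,Y) = 0.5876, d(X,Z) = 0.4408, d(Y,Z) = 0.8817

X–Y: 11/27 sites differ → p ≈ 0.407407, d = −0.75 ln(1 − 0.543209) = 0.587647 ≈ 0.5876.
X–Z: 9/27 sites differ → p ≈ 0.333333, d = −0.75 ln(1 − 0.444444) = 0.440839 ≈ 0.4408.
Y–Z: 14/27 sites differ → p ≈ 0.518519, d = −0.75 ln(1 − 0.691359) = 0.881682 ≈ 0.8817.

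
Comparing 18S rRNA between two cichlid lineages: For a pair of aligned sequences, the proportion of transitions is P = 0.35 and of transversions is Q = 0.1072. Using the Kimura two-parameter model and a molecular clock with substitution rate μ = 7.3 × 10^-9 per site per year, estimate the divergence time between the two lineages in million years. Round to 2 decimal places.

Under the Kimura two-parameter model, d = −½ ln(1 − 2P − Q) − ¼ ln(1 − 2Q).
1 − 2P − Q = 0.1928, giving −½ ln(0.1928) = 0.823051.
1 − 2Q = 0.7856, giving −¼ ln(0.7856) = 0.060327.
d = 0.823051 + 0.060327 = 0.883378.
Under a molecular clock d = 2μt, so t = d/(2μ) = 0.883378 / (2 × 7.3 × 10^-9) = 60.51 million years.

60.51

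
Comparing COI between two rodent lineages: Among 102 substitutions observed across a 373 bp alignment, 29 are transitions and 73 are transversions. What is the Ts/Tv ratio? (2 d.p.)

0.40

R = 29/73 = 0.397260… ≈ 0.40 (to 2 d.p.).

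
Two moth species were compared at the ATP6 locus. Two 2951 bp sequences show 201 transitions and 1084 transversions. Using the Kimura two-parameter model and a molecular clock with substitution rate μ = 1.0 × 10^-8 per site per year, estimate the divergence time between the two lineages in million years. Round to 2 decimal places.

P = 201/2951 ≈ 0.068113 and Q = 1084/2951 ≈ 0.367333.
Under the Kimura two-parameter model, d = −½ ln(1 − 2P − Q) − ¼ ln(1 − 2Q).
1 − 2P − Q = 0.496441, giving −½ ln(0.496441) = 0.350145.
1 − 2Q = 0.265334, giving −¼ ln(0.265334) = 0.331691.
d = 0.350145 + 0.331691 = 0.681836.
Under a molecular clock d = 2μt, so t = d/(2μ) = 0.681836 / (2 × 1.0 × 10^-8) = 34.09 million years.

34.09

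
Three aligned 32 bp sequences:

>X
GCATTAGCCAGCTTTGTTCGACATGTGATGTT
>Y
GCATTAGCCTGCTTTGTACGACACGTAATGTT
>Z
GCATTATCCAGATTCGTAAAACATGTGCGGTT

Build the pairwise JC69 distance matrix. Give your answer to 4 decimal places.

X–Y: 4/32 sites differ → p = 0.125, d = −0.75 ln(1 − 0.166667) = 0.136741 ≈ 0.1367.
X–Z: 8/32 sites differ → p = 0.25, d = −0.75 ln(1 − 0.333333) = 0.304098 ≈ 0.3041.
Y–Z: 10/32 sites differ → p = 0.3125, d = −0.75 ln(1 − 0.416667) = 0.404248 ≈ 0.4042.

d(X,Y) = 0.1367, d(X,Z) = 0.3041, d(Y,Z) = 0.4042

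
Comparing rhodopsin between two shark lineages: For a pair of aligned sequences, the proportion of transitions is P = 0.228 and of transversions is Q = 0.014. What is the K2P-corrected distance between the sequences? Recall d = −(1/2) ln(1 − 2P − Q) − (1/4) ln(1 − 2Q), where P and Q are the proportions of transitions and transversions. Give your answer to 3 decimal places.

0.325

Under the Kimura two-parameter model, d = −½ ln(1 − 2P − Q) − ¼ ln(1 − 2Q).
1 − 2P − Q = 0.53, giving −½ ln(0.53) = 0.317439.
1 − 2Q = 0.972, giving −¼ ln(0.972) = 0.007100.
d = 0.317439 + 0.007100 = 0.324539.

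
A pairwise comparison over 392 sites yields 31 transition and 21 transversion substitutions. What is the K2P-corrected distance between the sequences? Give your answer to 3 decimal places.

P = 31/392 ≈ 0.079082 and Q = 21/392 ≈ 0.053571.
Under the Kimura two-parameter model, d = −½ ln(1 − 2P − Q) − ¼ ln(1 − 2Q).
1 − 2P − Q = 0.788265, giving −½ ln(0.788265) = 0.118960.
1 − 2Q = 0.892858, giving −¼ ln(0.892858) = 0.028332.
d = 0.118960 + 0.028332 = 0.147292.

0.147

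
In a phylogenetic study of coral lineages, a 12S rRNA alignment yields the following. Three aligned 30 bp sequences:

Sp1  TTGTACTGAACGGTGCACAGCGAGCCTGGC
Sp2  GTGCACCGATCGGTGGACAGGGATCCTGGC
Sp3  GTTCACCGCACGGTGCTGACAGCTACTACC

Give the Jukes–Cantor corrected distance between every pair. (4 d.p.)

d(Sp1,Sp2) = 0.2795, d(Sp1,Sp3) = 0.7301, d(Sp2,Sp3) = 0.5716

Sp1–Sp2: 7/30 sites differ → p ≈ 0.233333, d = −0.75 ln(1 − 0.311111) = 0.279506 ≈ 0.2795.
Sp1–Sp3: 14/30 sites differ → p ≈ 0.466667, d = −0.75 ln(1 − 0.622223) = 0.730088 ≈ 0.7301.
Sp2–Sp3: 12/30 sites differ → p = 0.4, d = −0.75 ln(1 − 0.533333) = 0.571605 ≈ 0.5716.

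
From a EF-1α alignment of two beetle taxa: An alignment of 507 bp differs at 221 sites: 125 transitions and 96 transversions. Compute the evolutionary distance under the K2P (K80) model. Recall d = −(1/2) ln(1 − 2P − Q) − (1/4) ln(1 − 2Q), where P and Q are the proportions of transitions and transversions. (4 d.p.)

0.6925

P = 125/507 ≈ 0.246548 and Q = 96/507 ≈ 0.189349.
Under the Kimura two-parameter model, d = −½ ln(1 − 2P − Q) − ¼ ln(1 − 2Q).
1 − 2P − Q = 0.317555, giving −½ ln(0.317555) = 0.573552.
1 − 2Q = 0.621302, giving −¼ ln(0.621302) = 0.118985.
d = 0.573552 + 0.118985 = 0.692537.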